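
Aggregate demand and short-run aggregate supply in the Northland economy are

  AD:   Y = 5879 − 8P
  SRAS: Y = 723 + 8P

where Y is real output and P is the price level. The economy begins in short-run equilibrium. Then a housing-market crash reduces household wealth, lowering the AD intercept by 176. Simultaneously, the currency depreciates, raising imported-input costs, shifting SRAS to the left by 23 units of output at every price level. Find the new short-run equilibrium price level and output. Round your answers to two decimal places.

After both shocks: AD is Y = 5703 − 8P and SRAS is Y = 700 + 8P.
Setting them equal: 5003 = 16P, so P = 312.69.
Substituting into AD, Y = 3201.50.

P = 312.69, Y = 3201.50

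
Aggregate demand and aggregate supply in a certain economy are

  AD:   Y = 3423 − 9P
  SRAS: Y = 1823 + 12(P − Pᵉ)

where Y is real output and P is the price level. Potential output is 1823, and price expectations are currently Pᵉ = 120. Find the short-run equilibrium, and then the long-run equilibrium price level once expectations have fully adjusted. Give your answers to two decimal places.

Short run: with Pᵉ = 120, SRAS is Y = 383 + 12P. Setting AD = SRAS gives 3040 = 21P, so P = 144.76 and Y = 3423 − 9P = 2120.14.
Output 2120.14 is above potential 1823, so over time expected prices rise and SRAS shifts left until Y returns to 1823.
Long run: Y = 1823 on the AD curve gives 1823 = 3423 − 9P, so P = 177.78.

Short run: P = 144.76, Y = 2120.14. Long run: P = 177.78.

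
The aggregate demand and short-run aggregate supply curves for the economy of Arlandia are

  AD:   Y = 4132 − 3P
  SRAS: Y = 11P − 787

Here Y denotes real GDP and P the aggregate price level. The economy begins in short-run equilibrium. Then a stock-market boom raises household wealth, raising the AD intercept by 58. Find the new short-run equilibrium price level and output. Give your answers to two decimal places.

P = 355.50, Y = 3123.50

This is a positive demand shock: AD shifts right.
New AD: Y = 4190 − 3P.
Set AD = SRAS: 4190 − 3P = 11P − 787, so 4977 = 14P and P = 355.50.
Substituting into AD, Y = 3123.50.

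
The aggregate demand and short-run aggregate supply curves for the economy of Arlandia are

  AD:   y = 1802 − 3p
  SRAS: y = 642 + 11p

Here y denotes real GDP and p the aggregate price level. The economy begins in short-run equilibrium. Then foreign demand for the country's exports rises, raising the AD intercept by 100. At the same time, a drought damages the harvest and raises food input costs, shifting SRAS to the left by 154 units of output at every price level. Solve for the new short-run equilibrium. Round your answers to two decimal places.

After both shocks: AD is y = 1902 − 3p and SRAS is y = 488 + 11p.
Setting them equal: 1414 = 14p, so p = 101.00.
Substituting into AD, y = 1599.00.

p = 101.00, y = 1599.00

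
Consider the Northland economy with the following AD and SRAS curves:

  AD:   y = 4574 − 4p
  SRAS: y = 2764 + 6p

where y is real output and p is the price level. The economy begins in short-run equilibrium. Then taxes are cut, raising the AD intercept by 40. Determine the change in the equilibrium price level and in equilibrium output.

This is a positive demand shock: AD shifts right.
New AD: y = 4614 − 4p.
Set AD = SRAS: 4614 − 4p = 2764 + 6p, so 1850 = 10p and p = 185.
y = 4614 − 4·185 = 3874.
Initially p = 181, y = 3850, so Δp = +4 and Δy = +24.

Δp = +4, Δy = +24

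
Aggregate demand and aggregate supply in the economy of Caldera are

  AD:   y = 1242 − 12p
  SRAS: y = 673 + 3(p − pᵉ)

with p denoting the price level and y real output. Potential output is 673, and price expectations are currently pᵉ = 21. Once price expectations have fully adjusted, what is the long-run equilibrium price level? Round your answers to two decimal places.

Long-run p = 47.42

Short run: with pᵉ = 21, SRAS is y = 610 + 3p. Setting AD = SRAS gives 632 = 15p, so p = 42.13 and y = 1242 − 12p = 736.40.
Output 736.40 is above potential 673, so over time expected prices rise and SRAS shifts left until y returns to 673.
Long run: y = 673 on the AD curve gives 673 = 1242 − 12p, so p = 47.42.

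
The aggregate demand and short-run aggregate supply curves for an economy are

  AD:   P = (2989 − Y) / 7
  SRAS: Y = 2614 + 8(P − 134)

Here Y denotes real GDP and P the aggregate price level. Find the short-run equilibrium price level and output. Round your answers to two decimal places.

Write SRAS as Y = 2614 + 8P − 1072 = 1542 + 8P.
Rearrange AD to Y = 2989 − 7P.
Set AD = SRAS: 2989 − 7P = 1542 + 8P, so 1447 = 15P and P = 96.47.
Substituting into AD, Y = 2989 − 7P = 2313.73.

P = 96.47, Y = 2313.73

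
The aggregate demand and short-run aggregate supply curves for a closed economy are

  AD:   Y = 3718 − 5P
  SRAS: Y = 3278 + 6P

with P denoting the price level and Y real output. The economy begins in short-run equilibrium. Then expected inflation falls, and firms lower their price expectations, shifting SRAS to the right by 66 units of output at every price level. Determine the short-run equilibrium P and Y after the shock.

This is a positive supply shock: SRAS shifts right.
New SRAS: Y = 3344 + 6P.
Set AD = SRAS: 3718 − 5P = 3344 + 6P, so 374 = 11P and P = 34.
Y = 3718 − 5·34 = 3548.

P = 34, Y = 3548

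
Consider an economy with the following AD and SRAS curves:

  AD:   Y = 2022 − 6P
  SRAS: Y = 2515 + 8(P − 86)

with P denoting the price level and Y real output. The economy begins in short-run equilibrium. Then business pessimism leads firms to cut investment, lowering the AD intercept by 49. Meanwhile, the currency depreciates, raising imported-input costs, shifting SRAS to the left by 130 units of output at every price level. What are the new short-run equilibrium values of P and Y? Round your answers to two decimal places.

P = 19.71, Y = 1854.71

After both shocks: AD is Y = 1973 − 6P and SRAS is Y = 1697 + 8P.
Setting them equal: 276 = 14P, so P = 19.71.
Substituting into AD, Y = 1854.71.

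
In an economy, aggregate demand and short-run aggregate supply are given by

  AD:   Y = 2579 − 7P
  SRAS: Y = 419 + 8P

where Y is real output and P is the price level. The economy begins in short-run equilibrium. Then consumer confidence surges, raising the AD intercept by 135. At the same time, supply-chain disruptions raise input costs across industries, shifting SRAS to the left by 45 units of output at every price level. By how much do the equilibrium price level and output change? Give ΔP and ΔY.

ΔP = +12, ΔY = +51

After both shocks: AD is Y = 2714 − 7P and SRAS is Y = 374 + 8P.
Setting them equal: 2340 = 15P, so P = 156.
Y = 2714 − 7·156 = 1622.
Initially P = 144, Y = 1571, so ΔP = +12 and ΔY = +51.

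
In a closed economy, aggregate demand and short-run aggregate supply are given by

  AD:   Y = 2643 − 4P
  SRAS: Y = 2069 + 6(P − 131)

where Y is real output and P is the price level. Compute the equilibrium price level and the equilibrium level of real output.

P = 136, Y = 2099

Write SRAS as Y = 2069 + 6P − 786 = 1283 + 6P.
Set AD = SRAS: 2643 − 4P = 1283 + 6P, so 1360 = 10P and P = 136.
Then Y = 2643 − 4·136 = 2099.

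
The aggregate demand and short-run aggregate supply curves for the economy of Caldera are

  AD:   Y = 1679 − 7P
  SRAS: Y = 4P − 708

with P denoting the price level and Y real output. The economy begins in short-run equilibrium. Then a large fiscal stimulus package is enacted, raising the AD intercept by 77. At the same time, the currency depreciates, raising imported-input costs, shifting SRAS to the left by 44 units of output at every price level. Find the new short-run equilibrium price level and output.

P = 228, Y = 160

After both shocks: AD is Y = 1756 − 7P and SRAS is Y = 4P − 752.
Setting them equal: 2508 = 11P, so P = 228.
Y = 1756 − 7·228 = 160.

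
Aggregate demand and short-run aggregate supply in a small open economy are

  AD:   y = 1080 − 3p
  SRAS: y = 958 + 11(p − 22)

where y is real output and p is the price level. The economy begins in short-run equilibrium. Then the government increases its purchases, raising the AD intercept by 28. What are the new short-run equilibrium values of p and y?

This is a positive demand shock: AD shifts right.
New AD: y = 1108 − 3p.
SRAS can be written y = 716 + 11p.
Set AD = SRAS: 1108 − 3p = 716 + 11p, so 392 = 14p and p = 28.
y = 1108 − 3·28 = 1024.

p = 28, y = 1024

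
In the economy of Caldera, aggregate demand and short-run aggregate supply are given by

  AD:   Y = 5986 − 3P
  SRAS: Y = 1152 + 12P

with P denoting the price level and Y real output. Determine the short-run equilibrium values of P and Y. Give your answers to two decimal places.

Set AD = SRAS: 5986 − 3P = 1152 + 12P, so 4834 = 15P and P = 322.27.
Substituting into AD, Y = 5986 − 3P = 5019.20.

P = 322.27, Y = 5019.20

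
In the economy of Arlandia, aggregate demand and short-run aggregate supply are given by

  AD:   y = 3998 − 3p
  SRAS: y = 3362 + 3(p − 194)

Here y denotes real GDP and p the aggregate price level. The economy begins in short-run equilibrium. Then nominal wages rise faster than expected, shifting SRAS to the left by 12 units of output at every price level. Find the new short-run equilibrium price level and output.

p = 205, y = 3383

This is a negative supply shock: SRAS shifts left.
New SRAS: y = 2768 + 3p.
Set AD = SRAS: 3998 − 3p = 2768 + 3p, so 1230 = 6p and p = 205.
y = 3998 − 3·205 = 3383.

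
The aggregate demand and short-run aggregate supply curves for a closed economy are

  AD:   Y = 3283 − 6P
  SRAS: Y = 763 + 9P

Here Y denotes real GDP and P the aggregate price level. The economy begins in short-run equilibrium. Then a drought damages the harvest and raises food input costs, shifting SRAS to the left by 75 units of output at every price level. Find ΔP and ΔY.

This is a negative supply shock: SRAS shifts left.
New SRAS: Y = 688 + 9P.
Set AD = SRAS: 3283 − 6P = 688 + 9P, so 2595 = 15P and P = 173.
Y = 3283 − 6·173 = 2245.
Initially P = 168, Y = 2275, so ΔP = +5 and ΔY = -30.

ΔP = +5, ΔY = -30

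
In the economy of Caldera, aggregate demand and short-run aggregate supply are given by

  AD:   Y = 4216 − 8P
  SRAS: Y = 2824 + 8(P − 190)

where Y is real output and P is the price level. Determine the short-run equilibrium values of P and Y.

Write SRAS as Y = 2824 + 8P − 1520 = 1304 + 8P.
Set AD = SRAS: 4216 − 8P = 1304 + 8P, so 2912 = 16P and P = 182.
Then Y = 4216 − 8·182 = 2760.

P = 182, Y = 2760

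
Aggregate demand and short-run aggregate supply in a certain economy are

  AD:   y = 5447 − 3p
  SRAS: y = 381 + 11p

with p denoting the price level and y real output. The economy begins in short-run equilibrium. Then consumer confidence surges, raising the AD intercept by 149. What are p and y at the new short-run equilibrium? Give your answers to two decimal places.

This is a positive demand shock: AD shifts right.
New AD: y = 5596 − 3p.
Set AD = SRAS: 5596 − 3p = 381 + 11p, so 5215 = 14p and p = 372.50.
Substituting into AD, y = 4478.50.

p = 372.50, y = 4478.50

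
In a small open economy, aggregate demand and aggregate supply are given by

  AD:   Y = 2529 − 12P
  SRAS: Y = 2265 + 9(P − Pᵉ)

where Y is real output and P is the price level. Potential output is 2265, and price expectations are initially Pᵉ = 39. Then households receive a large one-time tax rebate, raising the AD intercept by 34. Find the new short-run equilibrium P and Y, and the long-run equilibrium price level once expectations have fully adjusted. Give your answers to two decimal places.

AD shifts right: new AD is Y = 2563 − 12P. With Pᵉ = 39, SRAS is Y = 1914 + 9P.
Short run: 2563 − 12P = 1914 + 9P gives 649 = 21P, so P = 30.90 and Y = 2563 − 12P = 2192.14.
Y = 2192.14 is below potential 2265; expectations adjust and SRAS shifts right until Y = 2265.
Long run: on the new AD curve, 2265 = 2563 − 12P gives P = 24.83.

Short run: P = 30.90, Y = 2192.14. Long run: P = 24.83.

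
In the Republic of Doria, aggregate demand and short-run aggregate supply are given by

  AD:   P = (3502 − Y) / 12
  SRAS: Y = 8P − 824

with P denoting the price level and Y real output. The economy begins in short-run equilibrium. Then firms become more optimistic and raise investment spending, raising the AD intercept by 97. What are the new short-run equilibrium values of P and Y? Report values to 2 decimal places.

P = 221.15, Y = 945.20

This is a positive demand shock: AD shifts right.
New AD: Y = 3599 − 12P.
Set AD = SRAS: 3599 − 12P = 8P − 824, so 4423 = 20P and P = 221.15.
Substituting into AD, Y = 945.20.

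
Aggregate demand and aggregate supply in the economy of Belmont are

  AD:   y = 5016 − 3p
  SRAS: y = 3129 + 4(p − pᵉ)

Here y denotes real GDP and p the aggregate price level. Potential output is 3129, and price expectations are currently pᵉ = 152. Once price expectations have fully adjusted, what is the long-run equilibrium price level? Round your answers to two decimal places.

Short run: with pᵉ = 152, SRAS is y = 2521 + 4p. Setting AD = SRAS gives 2495 = 7p, so p = 356.43 and y = 5016 − 3p = 3946.71.
Output 3946.71 is above potential 3129, so over time expected prices rise and SRAS shifts left until y returns to 3129.
Long run: y = 3129 on the AD curve gives 3129 = 5016 − 3p, so p = 629.00.

Long-run p = 629.00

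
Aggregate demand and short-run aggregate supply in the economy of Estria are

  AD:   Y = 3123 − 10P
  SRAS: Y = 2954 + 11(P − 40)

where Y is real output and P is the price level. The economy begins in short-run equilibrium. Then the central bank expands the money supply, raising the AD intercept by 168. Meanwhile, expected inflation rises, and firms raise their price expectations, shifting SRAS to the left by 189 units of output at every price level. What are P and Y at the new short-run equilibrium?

After both shocks: AD is Y = 3291 − 10P and SRAS is Y = 2325 + 11P.
Setting them equal: 966 = 21P, so P = 46.
Y = 3291 − 10·46 = 2831.

P = 46, Y = 2831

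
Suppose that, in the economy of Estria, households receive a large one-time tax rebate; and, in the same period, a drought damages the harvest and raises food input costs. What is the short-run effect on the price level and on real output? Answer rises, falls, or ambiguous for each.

Price level: rises; output: ambiguous

The first event is a positive demand shock: AD shifts right, which by itself pushes P up and Y up.
The second is an adverse supply shock: SRAS shifts left, which by itself pushes P up and Y down.
Both shocks push P up, so P rises. The two shocks push Y in opposite directions, so the effect on Y is ambiguous.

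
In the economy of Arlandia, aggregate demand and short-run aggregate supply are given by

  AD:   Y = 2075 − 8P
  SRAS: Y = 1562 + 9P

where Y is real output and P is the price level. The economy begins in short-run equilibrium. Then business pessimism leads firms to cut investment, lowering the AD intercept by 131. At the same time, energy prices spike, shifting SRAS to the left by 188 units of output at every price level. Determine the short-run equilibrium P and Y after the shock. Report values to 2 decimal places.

After both shocks: AD is Y = 1944 − 8P and SRAS is Y = 1374 + 9P.
Setting them equal: 570 = 17P, so P = 33.53.
Substituting into AD, Y = 1675.76.

P = 33.53, Y = 1675.76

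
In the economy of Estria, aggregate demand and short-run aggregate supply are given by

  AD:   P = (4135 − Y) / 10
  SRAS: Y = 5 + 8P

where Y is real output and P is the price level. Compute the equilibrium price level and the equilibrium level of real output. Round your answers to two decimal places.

P = 229.44, Y = 1840.56

Rearrange AD to Y = 4135 − 10P.
Set AD = SRAS: 4135 − 10P = 5 + 8P, so 4130 = 18P and P = 229.44.
Substituting into AD, Y = 4135 − 10P = 1840.56.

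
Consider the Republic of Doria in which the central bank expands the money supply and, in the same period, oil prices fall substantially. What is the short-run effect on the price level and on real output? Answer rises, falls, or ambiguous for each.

Price level: ambiguous; output: rises

The first event is a positive demand shock: AD shifts right, which by itself pushes P up and Y up.
The second is a favourable supply shock: SRAS shifts right, which by itself pushes P down and Y up.
The two shocks push P in opposite directions, so the effect on P is ambiguous. Both shocks push Y up, so Y rises.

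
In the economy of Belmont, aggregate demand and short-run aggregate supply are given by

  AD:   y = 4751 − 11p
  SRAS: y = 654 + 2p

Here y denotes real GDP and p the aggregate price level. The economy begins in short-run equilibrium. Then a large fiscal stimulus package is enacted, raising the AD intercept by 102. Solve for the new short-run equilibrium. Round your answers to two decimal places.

p = 323.00, y = 1300.00

This is a positive demand shock: AD shifts right.
New AD: y = 4853 − 11p.
Set AD = SRAS: 4853 − 11p = 654 + 2p, so 4199 = 13p and p = 323.00.
Substituting into AD, y = 1300.00.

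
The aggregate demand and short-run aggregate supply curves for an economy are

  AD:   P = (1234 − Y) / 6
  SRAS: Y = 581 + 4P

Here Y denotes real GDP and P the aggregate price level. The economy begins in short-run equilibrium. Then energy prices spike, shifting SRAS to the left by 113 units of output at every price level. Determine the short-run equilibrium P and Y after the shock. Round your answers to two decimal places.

This is a negative supply shock: SRAS shifts left.
New SRAS: Y = 468 + 4P.
Set AD = SRAS: 1234 − 6P = 468 + 4P, so 766 = 10P and P = 76.60.
Substituting into AD, Y = 774.40.

P = 76.60, Y = 774.40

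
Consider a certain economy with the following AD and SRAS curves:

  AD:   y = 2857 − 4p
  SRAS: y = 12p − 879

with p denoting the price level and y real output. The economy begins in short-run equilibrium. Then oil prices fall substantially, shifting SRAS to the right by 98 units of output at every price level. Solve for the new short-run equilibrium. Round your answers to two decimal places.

p = 227.38, y = 1947.50

This is a positive supply shock: SRAS shifts right.
New SRAS: y = 12p − 781.
Set AD = SRAS: 2857 − 4p = 12p − 781, so 3638 = 16p and p = 227.38.
Substituting into AD, y = 1947.50.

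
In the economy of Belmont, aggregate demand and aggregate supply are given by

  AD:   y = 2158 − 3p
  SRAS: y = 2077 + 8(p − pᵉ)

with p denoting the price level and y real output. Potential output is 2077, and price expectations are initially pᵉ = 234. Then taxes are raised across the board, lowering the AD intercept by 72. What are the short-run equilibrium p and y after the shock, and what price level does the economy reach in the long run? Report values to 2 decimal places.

AD shifts left: new AD is y = 2086 − 3p. With pᵉ = 234, SRAS is y = 205 + 8p.
Short run: 2086 − 3p = 205 + 8p gives 1881 = 11p, so p = 171.00 and y = 2086 − 3p = 1573.00.
y = 1573.00 is below potential 2077; expectations adjust and SRAS shifts right until y = 2077.
Long run: on the new AD curve, 2077 = 2086 − 3p gives p = 3.00.

Short run: p = 171.00, y = 1573.00. Long run: p = 3.00.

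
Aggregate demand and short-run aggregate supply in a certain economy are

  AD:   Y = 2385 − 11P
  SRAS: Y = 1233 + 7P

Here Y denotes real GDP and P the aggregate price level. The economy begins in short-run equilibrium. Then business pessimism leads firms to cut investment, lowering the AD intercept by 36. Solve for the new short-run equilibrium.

This is a negative demand shock: AD shifts left.
New AD: Y = 2349 − 11P.
Set AD = SRAS: 2349 − 11P = 1233 + 7P, so 1116 = 18P and P = 62.
Y = 2349 − 11·62 = 1667.

P = 62, Y = 1667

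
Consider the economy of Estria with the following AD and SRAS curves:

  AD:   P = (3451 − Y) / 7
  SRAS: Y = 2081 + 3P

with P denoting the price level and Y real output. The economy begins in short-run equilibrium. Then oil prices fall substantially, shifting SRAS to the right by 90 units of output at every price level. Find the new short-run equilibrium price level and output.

P = 128, Y = 2555

This is a positive supply shock: SRAS shifts right.
New SRAS: Y = 2171 + 3P.
Set AD = SRAS: 3451 − 7P = 2171 + 3P, so 1280 = 10P and P = 128.
Y = 3451 − 7·128 = 2555.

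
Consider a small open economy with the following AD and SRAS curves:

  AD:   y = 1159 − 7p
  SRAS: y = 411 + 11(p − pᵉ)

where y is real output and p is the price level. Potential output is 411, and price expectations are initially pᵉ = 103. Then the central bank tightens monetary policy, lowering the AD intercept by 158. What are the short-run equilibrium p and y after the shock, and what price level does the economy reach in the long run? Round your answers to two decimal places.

AD shifts left: new AD is y = 1001 − 7p. With pᵉ = 103, SRAS is y = 11p − 722.
Short run: 1001 − 7p = 11p − 722 gives 1723 = 18p, so p = 95.72 and y = 1001 − 7p = 330.94.
y = 330.94 is below potential 411; expectations adjust and SRAS shifts right until y = 411.
Long run: on the new AD curve, 411 = 1001 − 7p gives p = 84.29.

Short run: p = 95.72, y = 330.94. Long run: p = 84.29.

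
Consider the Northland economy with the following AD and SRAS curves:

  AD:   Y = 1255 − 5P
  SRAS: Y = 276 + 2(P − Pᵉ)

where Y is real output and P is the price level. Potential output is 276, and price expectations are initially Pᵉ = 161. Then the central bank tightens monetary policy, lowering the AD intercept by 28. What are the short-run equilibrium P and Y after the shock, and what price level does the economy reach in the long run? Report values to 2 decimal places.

Short run: P = 181.86, Y = 317.71. Long run: P = 190.20.

AD shifts left: new AD is Y = 1227 − 5P. With Pᵉ = 161, SRAS is Y = 2P − 46.
Short run: 1227 − 5P = 2P − 46 gives 1273 = 7P, so P = 181.86 and Y = 1227 − 5P = 317.71.
Y = 317.71 is above potential 276; expectations adjust and SRAS shifts left until Y = 276.
Long run: on the new AD curve, 276 = 1227 − 5P gives P = 190.20.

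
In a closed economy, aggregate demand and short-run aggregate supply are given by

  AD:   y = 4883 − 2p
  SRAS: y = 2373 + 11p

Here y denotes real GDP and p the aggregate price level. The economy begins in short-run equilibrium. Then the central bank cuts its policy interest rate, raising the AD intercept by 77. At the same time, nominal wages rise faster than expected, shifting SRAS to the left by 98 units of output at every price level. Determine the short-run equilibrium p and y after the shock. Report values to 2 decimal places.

After both shocks: AD is y = 4960 − 2p and SRAS is y = 2275 + 11p.
Setting them equal: 2685 = 13p, so p = 206.54.
Substituting into AD, y = 4546.92.

p = 206.54, y = 4546.92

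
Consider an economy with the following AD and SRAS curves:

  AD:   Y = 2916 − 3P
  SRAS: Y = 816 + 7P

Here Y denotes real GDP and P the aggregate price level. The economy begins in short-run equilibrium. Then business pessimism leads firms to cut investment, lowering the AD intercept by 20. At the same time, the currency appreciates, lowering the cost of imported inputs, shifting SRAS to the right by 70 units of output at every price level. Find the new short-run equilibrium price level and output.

P = 201, Y = 2293

After both shocks: AD is Y = 2896 − 3P and SRAS is Y = 886 + 7P.
Setting them equal: 2010 = 10P, so P = 201.
Y = 2896 − 3·201 = 2293.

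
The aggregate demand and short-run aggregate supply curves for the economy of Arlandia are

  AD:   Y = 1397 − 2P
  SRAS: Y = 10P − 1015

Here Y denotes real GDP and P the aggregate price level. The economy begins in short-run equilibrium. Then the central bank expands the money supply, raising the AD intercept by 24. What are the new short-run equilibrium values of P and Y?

P = 203, Y = 1015

This is a positive demand shock: AD shifts right.
New AD: Y = 1421 − 2P.
Set AD = SRAS: 1421 − 2P = 10P − 1015, so 2436 = 12P and P = 203.
Y = 1421 − 2·203 = 1015.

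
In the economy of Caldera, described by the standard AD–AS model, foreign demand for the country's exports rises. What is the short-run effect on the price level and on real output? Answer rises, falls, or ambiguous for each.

This is a positive demand shock: AD shifts right.
Moving along the upward-sloping SRAS curve, P rises and Y rises.

Price level: rises; output: rises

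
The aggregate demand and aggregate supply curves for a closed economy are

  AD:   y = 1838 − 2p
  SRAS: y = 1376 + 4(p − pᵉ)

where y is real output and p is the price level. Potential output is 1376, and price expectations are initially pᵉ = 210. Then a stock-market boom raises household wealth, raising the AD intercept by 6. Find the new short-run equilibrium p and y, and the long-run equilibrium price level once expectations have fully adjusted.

Short run: p = 218, y = 1408. Long run: p = 234.

AD shifts right: new AD is y = 1844 − 2p. With pᵉ = 210, SRAS is y = 536 + 4p.
Short run: 1844 − 2p = 536 + 4p gives 1308 = 6p, so p = 218 and y = 1844 − 2·218 = 1408.
y = 1408 is above potential 1376; expectations adjust and SRAS shifts left until y = 1376.
Long run: on the new AD curve, 1376 = 1844 − 2p gives p = 234.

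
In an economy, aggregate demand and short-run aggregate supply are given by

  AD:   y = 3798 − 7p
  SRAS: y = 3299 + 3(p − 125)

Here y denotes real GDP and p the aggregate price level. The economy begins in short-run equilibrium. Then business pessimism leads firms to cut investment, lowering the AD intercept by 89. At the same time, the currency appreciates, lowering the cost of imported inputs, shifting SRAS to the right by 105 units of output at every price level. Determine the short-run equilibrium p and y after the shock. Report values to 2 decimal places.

After both shocks: AD is y = 3709 − 7p and SRAS is y = 3029 + 3p.
Setting them equal: 680 = 10p, so p = 68.00.
Substituting into AD, y = 3233.00.

p = 68.00, y = 3233.00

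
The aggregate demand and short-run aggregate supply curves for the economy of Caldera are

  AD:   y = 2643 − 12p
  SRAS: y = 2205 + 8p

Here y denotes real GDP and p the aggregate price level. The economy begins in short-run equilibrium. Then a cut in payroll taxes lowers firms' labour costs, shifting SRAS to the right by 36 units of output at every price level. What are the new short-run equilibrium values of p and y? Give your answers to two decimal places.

p = 20.10, y = 2401.80

This is a positive supply shock: SRAS shifts right.
New SRAS: y = 2241 + 8p.
Set AD = SRAS: 2643 − 12p = 2241 + 8p, so 402 = 20p and p = 20.10.
Substituting into AD, y = 2401.80.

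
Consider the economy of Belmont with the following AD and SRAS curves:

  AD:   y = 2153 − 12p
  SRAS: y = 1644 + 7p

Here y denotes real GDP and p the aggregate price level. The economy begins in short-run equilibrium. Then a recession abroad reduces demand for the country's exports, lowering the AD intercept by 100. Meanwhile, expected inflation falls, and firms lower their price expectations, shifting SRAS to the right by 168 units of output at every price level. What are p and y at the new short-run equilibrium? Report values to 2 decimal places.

After both shocks: AD is y = 2053 − 12p and SRAS is y = 1812 + 7p.
Setting them equal: 241 = 19p, so p = 12.68.
Substituting into AD, y = 1900.79.

p = 12.68, y = 1900.79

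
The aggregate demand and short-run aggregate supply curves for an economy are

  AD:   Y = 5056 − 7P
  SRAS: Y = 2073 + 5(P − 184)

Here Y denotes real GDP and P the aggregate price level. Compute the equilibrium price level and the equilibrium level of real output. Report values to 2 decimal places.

Write SRAS as Y = 2073 + 5P − 920 = 1153 + 5P.
Set AD = SRAS: 5056 − 7P = 1153 + 5P, so 3903 = 12P and P = 325.25.
Substituting into AD, Y = 5056 − 7P = 2779.25.

P = 325.25, Y = 2779.25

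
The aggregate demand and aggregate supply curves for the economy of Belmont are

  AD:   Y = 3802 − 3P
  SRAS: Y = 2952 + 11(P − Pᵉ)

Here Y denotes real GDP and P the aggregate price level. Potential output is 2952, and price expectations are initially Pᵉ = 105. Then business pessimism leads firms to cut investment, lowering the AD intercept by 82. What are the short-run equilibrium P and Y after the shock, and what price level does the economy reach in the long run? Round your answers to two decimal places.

Short run: P = 137.36, Y = 3307.93. Long run: P = 256.00.

AD shifts left: new AD is Y = 3720 − 3P. With Pᵉ = 105, SRAS is Y = 1797 + 11P.
Short run: 3720 − 3P = 1797 + 11P gives 1923 = 14P, so P = 137.36 and Y = 3720 − 3P = 3307.93.
Y = 3307.93 is above potential 2952; expectations adjust and SRAS shifts left until Y = 2952.
Long run: on the new AD curve, 2952 = 3720 − 3P gives P = 256.00.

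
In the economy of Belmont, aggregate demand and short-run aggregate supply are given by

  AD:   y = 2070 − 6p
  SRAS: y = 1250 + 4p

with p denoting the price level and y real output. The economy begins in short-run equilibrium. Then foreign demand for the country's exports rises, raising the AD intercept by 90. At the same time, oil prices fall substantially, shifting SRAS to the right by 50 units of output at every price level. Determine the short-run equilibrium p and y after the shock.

p = 86, y = 1644

After both shocks: AD is y = 2160 − 6p and SRAS is y = 1300 + 4p.
Setting them equal: 860 = 10p, so p = 86.
y = 2160 − 6·86 = 1644.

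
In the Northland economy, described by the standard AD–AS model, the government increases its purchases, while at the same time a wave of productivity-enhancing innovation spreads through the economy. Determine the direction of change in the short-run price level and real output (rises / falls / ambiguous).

The first event is a positive demand shock: AD shifts right, which by itself pushes P up and Y up.
The second is a favourable supply shock: SRAS shifts right, which by itself pushes P down and Y up.
The two shocks push P in opposite directions, so the effect on P is ambiguous. Both shocks push Y up, so Y rises.

Price level: ambiguous; output: rises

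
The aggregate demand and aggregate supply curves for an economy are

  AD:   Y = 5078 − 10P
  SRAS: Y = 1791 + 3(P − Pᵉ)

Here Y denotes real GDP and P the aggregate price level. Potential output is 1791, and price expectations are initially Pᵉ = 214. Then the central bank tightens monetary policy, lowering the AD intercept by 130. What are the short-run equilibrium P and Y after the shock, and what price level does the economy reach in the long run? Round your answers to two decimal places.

AD shifts left: new AD is Y = 4948 − 10P. With Pᵉ = 214, SRAS is Y = 1149 + 3P.
Short run: 4948 − 10P = 1149 + 3P gives 3799 = 13P, so P = 292.23 and Y = 4948 − 10P = 2025.69.
Y = 2025.69 is above potential 1791; expectations adjust and SRAS shifts left until Y = 1791.
Long run: on the new AD curve, 1791 = 4948 − 10P gives P = 315.70.

Short run: P = 292.23, Y = 2025.69. Long run: P = 315.70.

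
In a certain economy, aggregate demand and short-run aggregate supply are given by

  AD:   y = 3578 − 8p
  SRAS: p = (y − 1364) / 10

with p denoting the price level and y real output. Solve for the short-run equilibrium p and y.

p = 123, y = 2594

Rearrange SRAS to y = 1364 + 10p.
Set AD = SRAS: 3578 − 8p = 1364 + 10p, so 2214 = 18p and p = 123.
Then y = 3578 − 8·123 = 2594.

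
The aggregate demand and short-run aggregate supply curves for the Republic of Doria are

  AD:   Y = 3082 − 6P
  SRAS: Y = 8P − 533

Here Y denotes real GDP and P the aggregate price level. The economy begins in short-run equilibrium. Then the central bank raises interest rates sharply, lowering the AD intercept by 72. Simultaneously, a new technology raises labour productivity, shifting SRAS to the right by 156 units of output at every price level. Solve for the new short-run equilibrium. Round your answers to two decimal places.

P = 241.93, Y = 1558.43

After both shocks: AD is Y = 3010 − 6P and SRAS is Y = 8P − 377.
Setting them equal: 3387 = 14P, so P = 241.93.
Substituting into AD, Y = 1558.43.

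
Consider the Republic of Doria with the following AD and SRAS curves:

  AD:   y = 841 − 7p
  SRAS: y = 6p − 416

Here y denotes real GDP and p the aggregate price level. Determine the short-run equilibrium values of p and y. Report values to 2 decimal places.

p = 96.69, y = 164.15

Set AD = SRAS: 841 − 7p = 6p − 416, so 1257 = 13p and p = 96.69.
Substituting into AD, y = 841 − 7p = 164.15.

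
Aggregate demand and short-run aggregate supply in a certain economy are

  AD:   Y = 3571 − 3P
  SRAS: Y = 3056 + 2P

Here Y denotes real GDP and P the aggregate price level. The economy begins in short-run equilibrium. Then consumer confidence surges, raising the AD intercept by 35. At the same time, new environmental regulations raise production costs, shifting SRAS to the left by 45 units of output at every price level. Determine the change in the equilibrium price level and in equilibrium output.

After both shocks: AD is Y = 3606 − 3P and SRAS is Y = 3011 + 2P.
Setting them equal: 595 = 5P, so P = 119.
Y = 3606 − 3·119 = 3249.
Initially P = 103, Y = 3262, so ΔP = +16 and ΔY = -13.

ΔP = +16, ΔY = -13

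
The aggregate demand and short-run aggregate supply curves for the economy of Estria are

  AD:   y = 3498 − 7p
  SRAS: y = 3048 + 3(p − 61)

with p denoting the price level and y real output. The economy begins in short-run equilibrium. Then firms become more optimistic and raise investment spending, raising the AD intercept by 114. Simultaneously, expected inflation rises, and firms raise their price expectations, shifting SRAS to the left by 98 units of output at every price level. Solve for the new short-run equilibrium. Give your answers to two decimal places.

p = 84.50, y = 3020.50

After both shocks: AD is y = 3612 − 7p and SRAS is y = 2767 + 3p.
Setting them equal: 845 = 10p, so p = 84.50.
Substituting into AD, y = 3020.50.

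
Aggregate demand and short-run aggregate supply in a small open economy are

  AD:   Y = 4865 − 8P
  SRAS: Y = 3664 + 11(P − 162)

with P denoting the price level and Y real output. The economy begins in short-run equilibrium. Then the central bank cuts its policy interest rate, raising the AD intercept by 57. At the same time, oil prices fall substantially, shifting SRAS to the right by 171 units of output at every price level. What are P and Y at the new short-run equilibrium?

P = 151, Y = 3714

After both shocks: AD is Y = 4922 − 8P and SRAS is Y = 2053 + 11P.
Setting them equal: 2869 = 19P, so P = 151.
Y = 4922 − 8·151 = 3714.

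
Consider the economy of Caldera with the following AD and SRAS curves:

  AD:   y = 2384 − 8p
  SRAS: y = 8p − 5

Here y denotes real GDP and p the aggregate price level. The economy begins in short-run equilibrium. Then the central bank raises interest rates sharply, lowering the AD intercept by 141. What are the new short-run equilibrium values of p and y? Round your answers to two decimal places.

This is a negative demand shock: AD shifts left.
New AD: y = 2243 − 8p.
Set AD = SRAS: 2243 − 8p = 8p − 5, so 2248 = 16p and p = 140.50.
Substituting into AD, y = 1119.00.

p = 140.50, y = 1119.00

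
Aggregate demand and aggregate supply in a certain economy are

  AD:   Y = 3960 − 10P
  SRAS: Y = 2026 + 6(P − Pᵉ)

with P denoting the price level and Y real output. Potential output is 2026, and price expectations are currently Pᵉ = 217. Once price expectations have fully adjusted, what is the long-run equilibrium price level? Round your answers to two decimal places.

Long-run P = 193.40

Short run: with Pᵉ = 217, SRAS is Y = 724 + 6P. Setting AD = SRAS gives 3236 = 16P, so P = 202.25 and Y = 3960 − 10P = 1937.50.
Output 1937.50 is below potential 2026, so over time expected prices fall and SRAS shifts right until Y returns to 2026.
Long run: Y = 2026 on the AD curve gives 2026 = 3960 − 10P, so P = 193.40.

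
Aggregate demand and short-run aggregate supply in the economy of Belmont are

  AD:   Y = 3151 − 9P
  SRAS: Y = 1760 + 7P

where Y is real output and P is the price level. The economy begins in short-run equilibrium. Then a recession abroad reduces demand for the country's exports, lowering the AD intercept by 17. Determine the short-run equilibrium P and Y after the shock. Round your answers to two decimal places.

P = 85.88, Y = 2361.13

This is a negative demand shock: AD shifts left.
New AD: Y = 3134 − 9P.
Set AD = SRAS: 3134 − 9P = 1760 + 7P, so 1374 = 16P and P = 85.88.
Substituting into AD, Y = 2361.13.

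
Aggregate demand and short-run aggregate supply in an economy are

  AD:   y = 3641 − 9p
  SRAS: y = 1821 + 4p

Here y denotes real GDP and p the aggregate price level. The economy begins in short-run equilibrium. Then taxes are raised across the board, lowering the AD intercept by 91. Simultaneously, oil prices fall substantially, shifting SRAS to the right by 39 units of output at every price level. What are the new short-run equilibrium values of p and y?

p = 130, y = 2380

After both shocks: AD is y = 3550 − 9p and SRAS is y = 1860 + 4p.
Setting them equal: 1690 = 13p, so p = 130.
y = 3550 − 9·130 = 2380.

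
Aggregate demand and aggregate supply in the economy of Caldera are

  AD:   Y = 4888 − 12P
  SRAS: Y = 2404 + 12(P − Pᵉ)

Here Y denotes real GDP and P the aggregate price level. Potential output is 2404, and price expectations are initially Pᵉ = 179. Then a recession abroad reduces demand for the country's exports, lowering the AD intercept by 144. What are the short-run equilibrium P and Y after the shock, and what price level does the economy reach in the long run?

AD shifts left: new AD is Y = 4744 − 12P. With Pᵉ = 179, SRAS is Y = 256 + 12P.
Short run: 4744 − 12P = 256 + 12P gives 4488 = 24P, so P = 187 and Y = 4744 − 12·187 = 2500.
Y = 2500 is above potential 2404; expectations adjust and SRAS shifts left until Y = 2404.
Long run: on the new AD curve, 2404 = 4744 − 12P gives P = 195.

Short run: P = 187, Y = 2500. Long run: P = 195.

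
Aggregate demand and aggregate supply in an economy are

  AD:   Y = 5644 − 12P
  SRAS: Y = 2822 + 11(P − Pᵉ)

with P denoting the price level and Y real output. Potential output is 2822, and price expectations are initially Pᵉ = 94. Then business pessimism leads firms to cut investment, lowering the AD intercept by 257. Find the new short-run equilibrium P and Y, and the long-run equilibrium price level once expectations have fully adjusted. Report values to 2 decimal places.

AD shifts left: new AD is Y = 5387 − 12P. With Pᵉ = 94, SRAS is Y = 1788 + 11P.
Short run: 5387 − 12P = 1788 + 11P gives 3599 = 23P, so P = 156.48 and Y = 5387 − 12P = 3509.26.
Y = 3509.26 is above potential 2822; expectations adjust and SRAS shifts left until Y = 2822.
Long run: on the new AD curve, 2822 = 5387 − 12P gives P = 213.75.

Short run: P = 156.48, Y = 3509.26. Long run: P = 213.75.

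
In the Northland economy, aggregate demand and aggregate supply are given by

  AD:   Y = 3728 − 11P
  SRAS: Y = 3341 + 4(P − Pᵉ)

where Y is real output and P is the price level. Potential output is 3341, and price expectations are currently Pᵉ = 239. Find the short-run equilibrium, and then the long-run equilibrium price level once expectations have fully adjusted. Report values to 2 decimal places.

Short run: with Pᵉ = 239, SRAS is Y = 2385 + 4P. Setting AD = SRAS gives 1343 = 15P, so P = 89.53 and Y = 3728 − 11P = 2743.13.
Output 2743.13 is below potential 3341, so over time expected prices fall and SRAS shifts right until Y returns to 3341.
Long run: Y = 3341 on the AD curve gives 3341 = 3728 − 11P, so P = 35.18.

Short run: P = 89.53, Y = 2743.13. Long run: P = 35.18.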